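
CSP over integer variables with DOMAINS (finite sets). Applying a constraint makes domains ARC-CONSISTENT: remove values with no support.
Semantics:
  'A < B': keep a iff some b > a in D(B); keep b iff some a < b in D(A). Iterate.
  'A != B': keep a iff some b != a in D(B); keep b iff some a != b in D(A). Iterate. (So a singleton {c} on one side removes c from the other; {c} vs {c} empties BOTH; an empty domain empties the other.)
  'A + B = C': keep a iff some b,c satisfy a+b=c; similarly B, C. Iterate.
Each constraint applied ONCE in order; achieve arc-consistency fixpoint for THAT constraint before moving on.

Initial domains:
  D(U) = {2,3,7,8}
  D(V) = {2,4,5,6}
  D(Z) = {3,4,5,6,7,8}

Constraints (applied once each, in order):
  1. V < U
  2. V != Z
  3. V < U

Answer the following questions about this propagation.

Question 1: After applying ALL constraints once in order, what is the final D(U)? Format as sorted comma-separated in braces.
Answer: {3,7,8}

Derivation:
Constraint 1 (V < U) on D(V)={2,4,5,6} D(U)={2,3,7,8}: U {2,3,7,8}->{3,7,8}
Constraint 2 (V != Z) on D(V)={2,4,5,6} D(Z)={3,4,5,6,7,8}: no change
Constraint 3 (V < U) on D(V)={2,4,5,6} D(U)={3,7,8}: no change
So after all 3 constraints: D(U) = {3,7,8}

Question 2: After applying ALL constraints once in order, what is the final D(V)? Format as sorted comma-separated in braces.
Constraint 1 (V < U) on D(V)={2,4,5,6} D(U)={2,3,7,8}: U {2,3,7,8}->{3,7,8}
Constraint 2 (V != Z) on D(V)={2,4,5,6} D(Z)={3,4,5,6,7,8}: no change
Constraint 3 (V < U) on D(V)={2,4,5,6} D(U)={3,7,8}: no change
So after all 3 constraints: D(V) = {2,4,5,6}

Answer: {2,4,5,6}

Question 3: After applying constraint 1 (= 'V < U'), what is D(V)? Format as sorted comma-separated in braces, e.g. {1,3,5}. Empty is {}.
Answer: {2,4,5,6}

Derivation:
Constraint 1 (V < U) on D(V)={2,4,5,6} D(U)={2,3,7,8}: U {2,3,7,8}->{3,7,8}
So after constraint 1: D(V) = {2,4,5,6}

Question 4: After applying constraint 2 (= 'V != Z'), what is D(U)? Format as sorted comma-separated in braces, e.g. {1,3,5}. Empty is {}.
Answer: {3,7,8}

Derivation:
Constraint 1 (V < U) on D(V)={2,4,5,6} D(U)={2,3,7,8}: U {2,3,7,8}->{3,7,8}
Constraint 2 (V != Z) on D(V)={2,4,5,6} D(Z)={3,4,5,6,7,8}: no change
So after constraint 2: D(U) = {3,7,8}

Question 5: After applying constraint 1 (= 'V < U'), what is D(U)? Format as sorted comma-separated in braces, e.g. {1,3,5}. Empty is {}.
Answer: {3,7,8}

Derivation:
Constraint 1 (V < U) on D(V)={2,4,5,6} D(U)={2,3,7,8}: U {2,3,7,8}->{3,7,8}
So after constraint 1: D(U) = {3,7,8}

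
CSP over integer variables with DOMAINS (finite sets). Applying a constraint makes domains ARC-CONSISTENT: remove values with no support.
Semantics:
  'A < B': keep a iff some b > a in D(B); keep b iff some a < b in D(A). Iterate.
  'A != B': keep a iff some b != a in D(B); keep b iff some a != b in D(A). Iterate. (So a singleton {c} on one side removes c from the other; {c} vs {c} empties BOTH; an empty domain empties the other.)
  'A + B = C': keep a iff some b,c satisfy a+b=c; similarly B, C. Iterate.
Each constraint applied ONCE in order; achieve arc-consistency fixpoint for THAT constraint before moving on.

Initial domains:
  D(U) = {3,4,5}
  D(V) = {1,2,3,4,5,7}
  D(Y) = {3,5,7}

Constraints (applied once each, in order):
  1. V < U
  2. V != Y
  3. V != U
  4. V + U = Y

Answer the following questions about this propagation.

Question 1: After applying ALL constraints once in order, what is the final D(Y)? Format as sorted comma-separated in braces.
Answer: {5,7}

Derivation:
Constraint 1 (V < U) on D(V)={1,2,3,4,5,7} D(U)={3,4,5}: V {1,2,3,4,5,7}->{1,2,3,4}
Constraint 2 (V != Y) on D(V)={1,2,3,4} D(Y)={3,5,7}: no change
Constraint 3 (V != U) on D(V)={1,2,3,4} D(U)={3,4,5}: no change
Constraint 4 (V + U = Y) on D(V)={1,2,3,4} D(U)={3,4,5} D(Y)={3,5,7}: Y {3,5,7}->{5,7}
So after all 4 constraints: D(Y) = {5,7}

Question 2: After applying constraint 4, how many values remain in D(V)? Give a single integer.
Constraint 1 (V < U) on D(V)={1,2,3,4,5,7} D(U)={3,4,5}: V {1,2,3,4,5,7}->{1,2,3,4}
Constraint 2 (V != Y) on D(V)={1,2,3,4} D(Y)={3,5,7}: no change
Constraint 3 (V != U) on D(V)={1,2,3,4} D(U)={3,4,5}: no change
Constraint 4 (V + U = Y) on D(V)={1,2,3,4} D(U)={3,4,5} D(Y)={3,5,7}: Y {3,5,7}->{5,7}
So after constraint 4: D(V)={1,2,3,4}, size = 4

Answer: 4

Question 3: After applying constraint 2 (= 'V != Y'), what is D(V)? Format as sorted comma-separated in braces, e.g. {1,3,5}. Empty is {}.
Constraint 1 (V < U) on D(V)={1,2,3,4,5,7} D(U)={3,4,5}: V {1,2,3,4,5,7}->{1,2,3,4}
Constraint 2 (V != Y) on D(V)={1,2,3,4} D(Y)={3,5,7}: no change
So after constraint 2: D(V) = {1,2,3,4}

Answer: {1,2,3,4}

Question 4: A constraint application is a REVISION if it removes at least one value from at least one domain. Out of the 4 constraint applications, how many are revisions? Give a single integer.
Answer: 2

Derivation:
Constraint 1 (V < U) on D(V)={1,2,3,4,5,7} D(U)={3,4,5}: V {1,2,3,4,5,7}->{1,2,3,4} => REVISION
Constraint 2 (V != Y) on D(V)={1,2,3,4} D(Y)={3,5,7}: no change => not a revision
Constraint 3 (V != U) on D(V)={1,2,3,4} D(U)={3,4,5}: no change => not a revision
Constraint 4 (V + U = Y) on D(V)={1,2,3,4} D(U)={3,4,5} D(Y)={3,5,7}: Y {3,5,7}->{5,7} => REVISION
Total revisions = 2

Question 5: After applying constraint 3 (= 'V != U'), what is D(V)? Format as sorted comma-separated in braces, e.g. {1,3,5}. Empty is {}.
Constraint 1 (V < U) on D(V)={1,2,3,4,5,7} D(U)={3,4,5}: V {1,2,3,4,5,7}->{1,2,3,4}
Constraint 2 (V != Y) on D(V)={1,2,3,4} D(Y)={3,5,7}: no change
Constraint 3 (V != U) on D(V)={1,2,3,4} D(U)={3,4,5}: no change
So after constraint 3: D(V) = {1,2,3,4}

Answer: {1,2,3,4}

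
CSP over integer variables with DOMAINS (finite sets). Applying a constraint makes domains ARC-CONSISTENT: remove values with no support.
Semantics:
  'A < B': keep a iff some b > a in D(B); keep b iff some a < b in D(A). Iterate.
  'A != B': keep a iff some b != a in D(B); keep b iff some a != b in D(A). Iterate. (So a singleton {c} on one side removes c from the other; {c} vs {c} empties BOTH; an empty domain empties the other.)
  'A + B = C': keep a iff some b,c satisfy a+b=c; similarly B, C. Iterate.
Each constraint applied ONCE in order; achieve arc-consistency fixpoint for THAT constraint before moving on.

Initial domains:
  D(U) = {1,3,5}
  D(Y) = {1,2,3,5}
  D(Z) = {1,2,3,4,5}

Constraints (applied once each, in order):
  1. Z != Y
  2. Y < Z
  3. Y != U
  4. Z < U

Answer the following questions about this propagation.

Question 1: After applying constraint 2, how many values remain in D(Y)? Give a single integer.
Constraint 1 (Z != Y) on D(Z)={1,2,3,4,5} D(Y)={1,2,3,5}: no change
Constraint 2 (Y < Z) on D(Y)={1,2,3,5} D(Z)={1,2,3,4,5}: Y {1,2,3,5}->{1,2,3}; Z {1,2,3,4,5}->{2,3,4,5}
So after constraint 2: D(Y)={1,2,3}, size = 3

Answer: 3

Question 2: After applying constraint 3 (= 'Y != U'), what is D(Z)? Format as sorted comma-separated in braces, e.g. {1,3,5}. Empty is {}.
Constraint 1 (Z != Y) on D(Z)={1,2,3,4,5} D(Y)={1,2,3,5}: no change
Constraint 2 (Y < Z) on D(Y)={1,2,3,5} D(Z)={1,2,3,4,5}: Y {1,2,3,5}->{1,2,3}; Z {1,2,3,4,5}->{2,3,4,5}
Constraint 3 (Y != U) on D(Y)={1,2,3} D(U)={1,3,5}: no change
So after constraint 3: D(Z) = {2,3,4,5}

Answer: {2,3,4,5}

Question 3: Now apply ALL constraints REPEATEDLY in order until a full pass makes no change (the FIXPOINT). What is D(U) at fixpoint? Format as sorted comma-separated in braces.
Answer: {3,5}

Derivation:
pass 0 (initial): D(U)={1,3,5}
pass 1: U {1,3,5}->{3,5}; Y {1,2,3,5}->{1,2,3}; Z {1,2,3,4,5}->{2,3,4}
pass 2: no change
Fixpoint after 2 passes: D(U) = {3,5}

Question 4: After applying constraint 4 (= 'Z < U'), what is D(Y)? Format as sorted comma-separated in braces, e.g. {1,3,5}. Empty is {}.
Answer: {1,2,3}

Derivation:
Constraint 1 (Z != Y) on D(Z)={1,2,3,4,5} D(Y)={1,2,3,5}: no change
Constraint 2 (Y < Z) on D(Y)={1,2,3,5} D(Z)={1,2,3,4,5}: Y {1,2,3,5}->{1,2,3}; Z {1,2,3,4,5}->{2,3,4,5}
Constraint 3 (Y != U) on D(Y)={1,2,3} D(U)={1,3,5}: no change
Constraint 4 (Z < U) on D(Z)={2,3,4,5} D(U)={1,3,5}: Z {2,3,4,5}->{2,3,4}; U {1,3,5}->{3,5}
So after constraint 4: D(Y) = {1,2,3}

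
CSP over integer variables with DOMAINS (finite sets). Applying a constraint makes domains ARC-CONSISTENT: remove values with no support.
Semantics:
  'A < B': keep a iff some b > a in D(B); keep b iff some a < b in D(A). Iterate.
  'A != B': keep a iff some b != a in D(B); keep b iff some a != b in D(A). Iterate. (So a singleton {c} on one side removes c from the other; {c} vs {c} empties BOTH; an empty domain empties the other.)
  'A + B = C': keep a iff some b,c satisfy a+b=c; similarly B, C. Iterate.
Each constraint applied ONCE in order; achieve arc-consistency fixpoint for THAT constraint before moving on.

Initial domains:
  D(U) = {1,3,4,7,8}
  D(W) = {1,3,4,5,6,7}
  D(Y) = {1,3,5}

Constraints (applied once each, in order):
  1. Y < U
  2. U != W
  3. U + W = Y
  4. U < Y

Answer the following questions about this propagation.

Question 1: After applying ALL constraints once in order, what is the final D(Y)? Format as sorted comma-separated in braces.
Answer: {5}

Derivation:
Constraint 1 (Y < U) on D(Y)={1,3,5} D(U)={1,3,4,7,8}: U {1,3,4,7,8}->{3,4,7,8}
Constraint 2 (U != W) on D(U)={3,4,7,8} D(W)={1,3,4,5,6,7}: no change
Constraint 3 (U + W = Y) on D(U)={3,4,7,8} D(W)={1,3,4,5,6,7} D(Y)={1,3,5}: U {3,4,7,8}->{4}; W {1,3,4,5,6,7}->{1}; Y {1,3,5}->{5}
Constraint 4 (U < Y) on D(U)={4} D(Y)={5}: no change
So after all 4 constraints: D(Y) = {5}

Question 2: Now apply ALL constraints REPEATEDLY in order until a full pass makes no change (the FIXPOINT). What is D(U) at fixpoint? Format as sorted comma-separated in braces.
pass 0 (initial): D(U)={1,3,4,7,8}
pass 1: U {1,3,4,7,8}->{4}; W {1,3,4,5,6,7}->{1}; Y {1,3,5}->{5}
pass 2: U {4}->{}; W {1}->{}; Y {5}->{}
pass 3: no change
Fixpoint after 3 passes: D(U) = {}

Answer: {}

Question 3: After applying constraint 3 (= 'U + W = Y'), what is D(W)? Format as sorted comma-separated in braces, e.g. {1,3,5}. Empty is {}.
Constraint 1 (Y < U) on D(Y)={1,3,5} D(U)={1,3,4,7,8}: U {1,3,4,7,8}->{3,4,7,8}
Constraint 2 (U != W) on D(U)={3,4,7,8} D(W)={1,3,4,5,6,7}: no change
Constraint 3 (U + W = Y) on D(U)={3,4,7,8} D(W)={1,3,4,5,6,7} D(Y)={1,3,5}: U {3,4,7,8}->{4}; W {1,3,4,5,6,7}->{1}; Y {1,3,5}->{5}
So after constraint 3: D(W) = {1}

Answer: {1}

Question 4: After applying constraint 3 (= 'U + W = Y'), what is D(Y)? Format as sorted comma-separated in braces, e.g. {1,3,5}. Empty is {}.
Constraint 1 (Y < U) on D(Y)={1,3,5} D(U)={1,3,4,7,8}: U {1,3,4,7,8}->{3,4,7,8}
Constraint 2 (U != W) on D(U)={3,4,7,8} D(W)={1,3,4,5,6,7}: no change
Constraint 3 (U + W = Y) on D(U)={3,4,7,8} D(W)={1,3,4,5,6,7} D(Y)={1,3,5}: U {3,4,7,8}->{4}; W {1,3,4,5,6,7}->{1}; Y {1,3,5}->{5}
So after constraint 3: D(Y) = {5}

Answer: {5}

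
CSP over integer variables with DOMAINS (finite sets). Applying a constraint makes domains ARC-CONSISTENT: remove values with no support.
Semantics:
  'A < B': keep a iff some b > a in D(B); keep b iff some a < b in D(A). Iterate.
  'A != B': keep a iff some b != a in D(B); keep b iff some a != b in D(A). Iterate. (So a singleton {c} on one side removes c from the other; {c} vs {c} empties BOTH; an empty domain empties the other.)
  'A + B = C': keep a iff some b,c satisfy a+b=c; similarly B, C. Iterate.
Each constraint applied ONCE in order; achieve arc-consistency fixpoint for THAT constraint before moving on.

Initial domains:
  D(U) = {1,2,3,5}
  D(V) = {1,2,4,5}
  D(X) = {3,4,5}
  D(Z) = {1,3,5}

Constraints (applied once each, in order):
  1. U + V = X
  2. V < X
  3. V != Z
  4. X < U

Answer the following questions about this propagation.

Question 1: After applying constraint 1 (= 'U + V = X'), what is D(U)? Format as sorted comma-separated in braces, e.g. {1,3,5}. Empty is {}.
Constraint 1 (U + V = X) on D(U)={1,2,3,5} D(V)={1,2,4,5} D(X)={3,4,5}: U {1,2,3,5}->{1,2,3}; V {1,2,4,5}->{1,2,4}
So after constraint 1: D(U) = {1,2,3}

Answer: {1,2,3}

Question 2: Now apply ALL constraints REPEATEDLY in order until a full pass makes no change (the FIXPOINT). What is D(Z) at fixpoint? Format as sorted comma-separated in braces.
Answer: {}

Derivation:
pass 0 (initial): D(Z)={1,3,5}
pass 1: U {1,2,3,5}->{}; V {1,2,4,5}->{1,2,4}; X {3,4,5}->{}
pass 2: V {1,2,4}->{}; Z {1,3,5}->{}
pass 3: no change
Fixpoint after 3 passes: D(Z) = {}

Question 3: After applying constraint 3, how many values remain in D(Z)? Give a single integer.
Answer: 3

Derivation:
Constraint 1 (U + V = X) on D(U)={1,2,3,5} D(V)={1,2,4,5} D(X)={3,4,5}: U {1,2,3,5}->{1,2,3}; V {1,2,4,5}->{1,2,4}
Constraint 2 (V < X) on D(V)={1,2,4} D(X)={3,4,5}: no change
Constraint 3 (V != Z) on D(V)={1,2,4} D(Z)={1,3,5}: no change
So after constraint 3: D(Z)={1,3,5}, size = 3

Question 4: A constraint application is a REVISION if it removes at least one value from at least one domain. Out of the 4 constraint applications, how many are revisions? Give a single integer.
Answer: 2

Derivation:
Constraint 1 (U + V = X) on D(U)={1,2,3,5} D(V)={1,2,4,5} D(X)={3,4,5}: U {1,2,3,5}->{1,2,3}; V {1,2,4,5}->{1,2,4} => REVISION
Constraint 2 (V < X) on D(V)={1,2,4} D(X)={3,4,5}: no change => not a revision
Constraint 3 (V != Z) on D(V)={1,2,4} D(Z)={1,3,5}: no change => not a revision
Constraint 4 (X < U) on D(X)={3,4,5} D(U)={1,2,3}: X {3,4,5}->{}; U {1,2,3}->{} => REVISION
Total revisions = 2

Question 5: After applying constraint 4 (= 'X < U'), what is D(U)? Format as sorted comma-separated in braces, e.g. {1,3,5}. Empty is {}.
Constraint 1 (U + V = X) on D(U)={1,2,3,5} D(V)={1,2,4,5} D(X)={3,4,5}: U {1,2,3,5}->{1,2,3}; V {1,2,4,5}->{1,2,4}
Constraint 2 (V < X) on D(V)={1,2,4} D(X)={3,4,5}: no change
Constraint 3 (V != Z) on D(V)={1,2,4} D(Z)={1,3,5}: no change
Constraint 4 (X < U) on D(X)={3,4,5} D(U)={1,2,3}: X {3,4,5}->{}; U {1,2,3}->{}
So after constraint 4: D(U) = {}

Answer: {}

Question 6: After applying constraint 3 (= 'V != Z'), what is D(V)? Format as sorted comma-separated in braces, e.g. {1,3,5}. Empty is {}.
Constraint 1 (U + V = X) on D(U)={1,2,3,5} D(V)={1,2,4,5} D(X)={3,4,5}: U {1,2,3,5}->{1,2,3}; V {1,2,4,5}->{1,2,4}
Constraint 2 (V < X) on D(V)={1,2,4} D(X)={3,4,5}: no change
Constraint 3 (V != Z) on D(V)={1,2,4} D(Z)={1,3,5}: no change
So after constraint 3: D(V) = {1,2,4}

Answer: {1,2,4}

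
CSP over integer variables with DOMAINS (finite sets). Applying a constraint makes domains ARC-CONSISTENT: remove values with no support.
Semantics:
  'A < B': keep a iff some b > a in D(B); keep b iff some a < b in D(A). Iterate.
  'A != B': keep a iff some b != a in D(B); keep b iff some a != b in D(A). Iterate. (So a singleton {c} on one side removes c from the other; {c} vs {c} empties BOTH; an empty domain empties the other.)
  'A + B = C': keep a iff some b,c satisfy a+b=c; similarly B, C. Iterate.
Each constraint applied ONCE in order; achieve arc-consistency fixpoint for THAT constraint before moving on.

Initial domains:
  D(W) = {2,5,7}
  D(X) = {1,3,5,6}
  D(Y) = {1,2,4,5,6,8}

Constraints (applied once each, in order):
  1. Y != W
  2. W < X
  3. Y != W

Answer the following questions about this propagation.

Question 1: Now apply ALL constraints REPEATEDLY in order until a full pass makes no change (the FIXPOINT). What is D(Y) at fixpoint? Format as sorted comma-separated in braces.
Answer: {1,2,4,5,6,8}

Derivation:
pass 0 (initial): D(Y)={1,2,4,5,6,8}
pass 1: W {2,5,7}->{2,5}; X {1,3,5,6}->{3,5,6}
pass 2: no change
Fixpoint after 2 passes: D(Y) = {1,2,4,5,6,8}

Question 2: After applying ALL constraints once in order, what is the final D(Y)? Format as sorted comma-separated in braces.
Answer: {1,2,4,5,6,8}

Derivation:
Constraint 1 (Y != W) on D(Y)={1,2,4,5,6,8} D(W)={2,5,7}: no change
Constraint 2 (W < X) on D(W)={2,5,7} D(X)={1,3,5,6}: W {2,5,7}->{2,5}; X {1,3,5,6}->{3,5,6}
Constraint 3 (Y != W) on D(Y)={1,2,4,5,6,8} D(W)={2,5}: no change
So after all 3 constraints: D(Y) = {1,2,4,5,6,8}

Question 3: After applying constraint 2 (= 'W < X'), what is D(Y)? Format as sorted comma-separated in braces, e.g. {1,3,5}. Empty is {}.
Constraint 1 (Y != W) on D(Y)={1,2,4,5,6,8} D(W)={2,5,7}: no change
Constraint 2 (W < X) on D(W)={2,5,7} D(X)={1,3,5,6}: W {2,5,7}->{2,5}; X {1,3,5,6}->{3,5,6}
So after constraint 2: D(Y) = {1,2,4,5,6,8}

Answer: {1,2,4,5,6,8}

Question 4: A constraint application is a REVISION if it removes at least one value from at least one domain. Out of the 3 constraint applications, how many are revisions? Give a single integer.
Answer: 1

Derivation:
Constraint 1 (Y != W) on D(Y)={1,2,4,5,6,8} D(W)={2,5,7}: no change => not a revision
Constraint 2 (W < X) on D(W)={2,5,7} D(X)={1,3,5,6}: W {2,5,7}->{2,5}; X {1,3,5,6}->{3,5,6} => REVISION
Constraint 3 (Y != W) on D(Y)={1,2,4,5,6,8} D(W)={2,5}: no change => not a revision
Total revisions = 1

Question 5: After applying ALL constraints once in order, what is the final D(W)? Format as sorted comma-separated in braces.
Answer: {2,5}

Derivation:
Constraint 1 (Y != W) on D(Y)={1,2,4,5,6,8} D(W)={2,5,7}: no change
Constraint 2 (W < X) on D(W)={2,5,7} D(X)={1,3,5,6}: W {2,5,7}->{2,5}; X {1,3,5,6}->{3,5,6}
Constraint 3 (Y != W) on D(Y)={1,2,4,5,6,8} D(W)={2,5}: no change
So after all 3 constraints: D(W) = {2,5}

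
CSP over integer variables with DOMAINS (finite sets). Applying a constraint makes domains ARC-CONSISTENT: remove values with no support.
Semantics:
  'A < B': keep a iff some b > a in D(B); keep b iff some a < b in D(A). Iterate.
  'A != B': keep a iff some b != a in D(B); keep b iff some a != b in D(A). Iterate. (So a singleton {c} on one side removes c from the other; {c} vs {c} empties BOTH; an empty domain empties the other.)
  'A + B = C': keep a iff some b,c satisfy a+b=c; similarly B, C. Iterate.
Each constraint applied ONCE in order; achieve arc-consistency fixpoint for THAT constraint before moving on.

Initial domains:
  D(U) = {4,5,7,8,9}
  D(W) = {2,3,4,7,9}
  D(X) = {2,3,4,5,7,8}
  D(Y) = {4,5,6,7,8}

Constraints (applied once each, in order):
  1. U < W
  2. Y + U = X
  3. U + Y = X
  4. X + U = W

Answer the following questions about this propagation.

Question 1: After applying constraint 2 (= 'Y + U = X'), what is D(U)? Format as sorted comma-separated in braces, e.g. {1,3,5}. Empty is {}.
Answer: {4}

Derivation:
Constraint 1 (U < W) on D(U)={4,5,7,8,9} D(W)={2,3,4,7,9}: U {4,5,7,8,9}->{4,5,7,8}; W {2,3,4,7,9}->{7,9}
Constraint 2 (Y + U = X) on D(Y)={4,5,6,7,8} D(U)={4,5,7,8} D(X)={2,3,4,5,7,8}: Y {4,5,6,7,8}->{4}; U {4,5,7,8}->{4}; X {2,3,4,5,7,8}->{8}
So after constraint 2: D(U) = {4}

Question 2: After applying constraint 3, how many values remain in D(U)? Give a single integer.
Constraint 1 (U < W) on D(U)={4,5,7,8,9} D(W)={2,3,4,7,9}: U {4,5,7,8,9}->{4,5,7,8}; W {2,3,4,7,9}->{7,9}
Constraint 2 (Y + U = X) on D(Y)={4,5,6,7,8} D(U)={4,5,7,8} D(X)={2,3,4,5,7,8}: Y {4,5,6,7,8}->{4}; U {4,5,7,8}->{4}; X {2,3,4,5,7,8}->{8}
Constraint 3 (U + Y = X) on D(U)={4} D(Y)={4} D(X)={8}: no change
So after constraint 3: D(U)={4}, size = 1

Answer: 1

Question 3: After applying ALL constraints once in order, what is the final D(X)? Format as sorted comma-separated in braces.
Constraint 1 (U < W) on D(U)={4,5,7,8,9} D(W)={2,3,4,7,9}: U {4,5,7,8,9}->{4,5,7,8}; W {2,3,4,7,9}->{7,9}
Constraint 2 (Y + U = X) on D(Y)={4,5,6,7,8} D(U)={4,5,7,8} D(X)={2,3,4,5,7,8}: Y {4,5,6,7,8}->{4}; U {4,5,7,8}->{4}; X {2,3,4,5,7,8}->{8}
Constraint 3 (U + Y = X) on D(U)={4} D(Y)={4} D(X)={8}: no change
Constraint 4 (X + U = W) on D(X)={8} D(U)={4} D(W)={7,9}: X {8}->{}; U {4}->{}; W {7,9}->{}
So after all 4 constraints: D(X) = {}

Answer: {}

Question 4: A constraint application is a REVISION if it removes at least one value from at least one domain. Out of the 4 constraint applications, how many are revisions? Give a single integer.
Answer: 3

Derivation:
Constraint 1 (U < W) on D(U)={4,5,7,8,9} D(W)={2,3,4,7,9}: U {4,5,7,8,9}->{4,5,7,8}; W {2,3,4,7,9}->{7,9} => REVISION
Constraint 2 (Y + U = X) on D(Y)={4,5,6,7,8} D(U)={4,5,7,8} D(X)={2,3,4,5,7,8}: Y {4,5,6,7,8}->{4}; U {4,5,7,8}->{4}; X {2,3,4,5,7,8}->{8} => REVISION
Constraint 3 (U + Y = X) on D(U)={4} D(Y)={4} D(X)={8}: no change => not a revision
Constraint 4 (X + U = W) on D(X)={8} D(U)={4} D(W)={7,9}: X {8}->{}; U {4}->{}; W {7,9}->{} => REVISION
Total revisions = 3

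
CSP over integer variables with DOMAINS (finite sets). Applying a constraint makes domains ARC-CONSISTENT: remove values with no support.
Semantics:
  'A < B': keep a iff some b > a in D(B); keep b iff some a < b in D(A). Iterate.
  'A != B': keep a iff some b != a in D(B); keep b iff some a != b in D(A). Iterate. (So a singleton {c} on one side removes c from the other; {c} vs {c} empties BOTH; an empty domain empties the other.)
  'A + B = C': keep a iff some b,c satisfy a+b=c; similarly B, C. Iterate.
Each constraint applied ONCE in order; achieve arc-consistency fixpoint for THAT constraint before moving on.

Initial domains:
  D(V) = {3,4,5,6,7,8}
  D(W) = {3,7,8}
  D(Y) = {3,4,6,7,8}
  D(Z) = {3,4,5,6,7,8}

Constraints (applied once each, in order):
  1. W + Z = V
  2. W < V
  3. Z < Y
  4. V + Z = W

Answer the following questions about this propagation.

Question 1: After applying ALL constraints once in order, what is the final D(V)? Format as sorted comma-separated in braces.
Answer: {}

Derivation:
Constraint 1 (W + Z = V) on D(W)={3,7,8} D(Z)={3,4,5,6,7,8} D(V)={3,4,5,6,7,8}: W {3,7,8}->{3}; Z {3,4,5,6,7,8}->{3,4,5}; V {3,4,5,6,7,8}->{6,7,8}
Constraint 2 (W < V) on D(W)={3} D(V)={6,7,8}: no change
Constraint 3 (Z < Y) on D(Z)={3,4,5} D(Y)={3,4,6,7,8}: Y {3,4,6,7,8}->{4,6,7,8}
Constraint 4 (V + Z = W) on D(V)={6,7,8} D(Z)={3,4,5} D(W)={3}: V {6,7,8}->{}; Z {3,4,5}->{}; W {3}->{}
So after all 4 constraints: D(V) = {}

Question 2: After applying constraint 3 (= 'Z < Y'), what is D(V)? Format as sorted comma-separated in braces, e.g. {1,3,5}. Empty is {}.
Constraint 1 (W + Z = V) on D(W)={3,7,8} D(Z)={3,4,5,6,7,8} D(V)={3,4,5,6,7,8}: W {3,7,8}->{3}; Z {3,4,5,6,7,8}->{3,4,5}; V {3,4,5,6,7,8}->{6,7,8}
Constraint 2 (W < V) on D(W)={3} D(V)={6,7,8}: no change
Constraint 3 (Z < Y) on D(Z)={3,4,5} D(Y)={3,4,6,7,8}: Y {3,4,6,7,8}->{4,6,7,8}
So after constraint 3: D(V) = {6,7,8}

Answer: {6,7,8}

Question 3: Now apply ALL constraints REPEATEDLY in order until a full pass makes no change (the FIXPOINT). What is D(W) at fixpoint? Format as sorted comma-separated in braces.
Answer: {}

Derivation:
pass 0 (initial): D(W)={3,7,8}
pass 1: V {3,4,5,6,7,8}->{}; W {3,7,8}->{}; Y {3,4,6,7,8}->{4,6,7,8}; Z {3,4,5,6,7,8}->{}
pass 2: Y {4,6,7,8}->{}
pass 3: no change
Fixpoint after 3 passes: D(W) = {}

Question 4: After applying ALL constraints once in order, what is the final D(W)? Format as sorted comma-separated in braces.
Constraint 1 (W + Z = V) on D(W)={3,7,8} D(Z)={3,4,5,6,7,8} D(V)={3,4,5,6,7,8}: W {3,7,8}->{3}; Z {3,4,5,6,7,8}->{3,4,5}; V {3,4,5,6,7,8}->{6,7,8}
Constraint 2 (W < V) on D(W)={3} D(V)={6,7,8}: no change
Constraint 3 (Z < Y) on D(Z)={3,4,5} D(Y)={3,4,6,7,8}: Y {3,4,6,7,8}->{4,6,7,8}
Constraint 4 (V + Z = W) on D(V)={6,7,8} D(Z)={3,4,5} D(W)={3}: V {6,7,8}->{}; Z {3,4,5}->{}; W {3}->{}
So after all 4 constraints: D(W) = {}

Answer: {}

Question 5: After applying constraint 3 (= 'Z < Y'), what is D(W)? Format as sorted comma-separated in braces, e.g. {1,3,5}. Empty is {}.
Constraint 1 (W + Z = V) on D(W)={3,7,8} D(Z)={3,4,5,6,7,8} D(V)={3,4,5,6,7,8}: W {3,7,8}->{3}; Z {3,4,5,6,7,8}->{3,4,5}; V {3,4,5,6,7,8}->{6,7,8}
Constraint 2 (W < V) on D(W)={3} D(V)={6,7,8}: no change
Constraint 3 (Z < Y) on D(Z)={3,4,5} D(Y)={3,4,6,7,8}: Y {3,4,6,7,8}->{4,6,7,8}
So after constraint 3: D(W) = {3}

Answer: {3}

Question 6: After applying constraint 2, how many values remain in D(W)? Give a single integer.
Constraint 1 (W + Z = V) on D(W)={3,7,8} D(Z)={3,4,5,6,7,8} D(V)={3,4,5,6,7,8}: W {3,7,8}->{3}; Z {3,4,5,6,7,8}->{3,4,5}; V {3,4,5,6,7,8}->{6,7,8}
Constraint 2 (W < V) on D(W)={3} D(V)={6,7,8}: no change
So after constraint 2: D(W)={3}, size = 1

Answer: 1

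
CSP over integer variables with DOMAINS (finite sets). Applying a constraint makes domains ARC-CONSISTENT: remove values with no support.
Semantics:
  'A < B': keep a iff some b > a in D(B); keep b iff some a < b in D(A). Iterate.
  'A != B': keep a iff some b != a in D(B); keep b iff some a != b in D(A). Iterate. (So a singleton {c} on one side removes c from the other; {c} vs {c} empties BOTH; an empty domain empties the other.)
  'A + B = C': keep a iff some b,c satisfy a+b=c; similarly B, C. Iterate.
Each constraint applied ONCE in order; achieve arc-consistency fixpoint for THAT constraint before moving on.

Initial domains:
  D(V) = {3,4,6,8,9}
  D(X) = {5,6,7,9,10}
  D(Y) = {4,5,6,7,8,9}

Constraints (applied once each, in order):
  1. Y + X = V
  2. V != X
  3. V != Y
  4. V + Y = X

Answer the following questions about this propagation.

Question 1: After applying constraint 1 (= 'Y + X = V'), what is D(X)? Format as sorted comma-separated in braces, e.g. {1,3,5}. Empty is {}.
Answer: {5}

Derivation:
Constraint 1 (Y + X = V) on D(Y)={4,5,6,7,8,9} D(X)={5,6,7,9,10} D(V)={3,4,6,8,9}: Y {4,5,6,7,8,9}->{4}; X {5,6,7,9,10}->{5}; V {3,4,6,8,9}->{9}
So after constraint 1: D(X) = {5}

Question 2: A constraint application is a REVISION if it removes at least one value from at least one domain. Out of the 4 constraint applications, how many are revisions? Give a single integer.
Answer: 2

Derivation:
Constraint 1 (Y + X = V) on D(Y)={4,5,6,7,8,9} D(X)={5,6,7,9,10} D(V)={3,4,6,8,9}: Y {4,5,6,7,8,9}->{4}; X {5,6,7,9,10}->{5}; V {3,4,6,8,9}->{9} => REVISION
Constraint 2 (V != X) on D(V)={9} D(X)={5}: no change => not a revision
Constraint 3 (V != Y) on D(V)={9} D(Y)={4}: no change => not a revision
Constraint 4 (V + Y = X) on D(V)={9} D(Y)={4} D(X)={5}: V {9}->{}; Y {4}->{}; X {5}->{} => REVISION
Total revisions = 2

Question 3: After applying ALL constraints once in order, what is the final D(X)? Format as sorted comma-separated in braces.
Constraint 1 (Y + X = V) on D(Y)={4,5,6,7,8,9} D(X)={5,6,7,9,10} D(V)={3,4,6,8,9}: Y {4,5,6,7,8,9}->{4}; X {5,6,7,9,10}->{5}; V {3,4,6,8,9}->{9}
Constraint 2 (V != X) on D(V)={9} D(X)={5}: no change
Constraint 3 (V != Y) on D(V)={9} D(Y)={4}: no change
Constraint 4 (V + Y = X) on D(V)={9} D(Y)={4} D(X)={5}: V {9}->{}; Y {4}->{}; X {5}->{}
So after all 4 constraints: D(X) = {}

Answer: {}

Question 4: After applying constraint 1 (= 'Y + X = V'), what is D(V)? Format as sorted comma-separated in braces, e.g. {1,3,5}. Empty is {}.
Answer: {9}

Derivation:
Constraint 1 (Y + X = V) on D(Y)={4,5,6,7,8,9} D(X)={5,6,7,9,10} D(V)={3,4,6,8,9}: Y {4,5,6,7,8,9}->{4}; X {5,6,7,9,10}->{5}; V {3,4,6,8,9}->{9}
So after constraint 1: D(V) = {9}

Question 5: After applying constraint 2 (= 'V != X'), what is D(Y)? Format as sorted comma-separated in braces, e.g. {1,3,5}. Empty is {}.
Answer: {4}

Derivation:
Constraint 1 (Y + X = V) on D(Y)={4,5,6,7,8,9} D(X)={5,6,7,9,10} D(V)={3,4,6,8,9}: Y {4,5,6,7,8,9}->{4}; X {5,6,7,9,10}->{5}; V {3,4,6,8,9}->{9}
Constraint 2 (V != X) on D(V)={9} D(X)={5}: no change
So after constraint 2: D(Y) = {4}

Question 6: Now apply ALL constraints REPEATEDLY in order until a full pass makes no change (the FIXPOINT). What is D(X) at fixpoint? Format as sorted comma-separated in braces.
pass 0 (initial): D(X)={5,6,7,9,10}
pass 1: V {3,4,6,8,9}->{}; X {5,6,7,9,10}->{}; Y {4,5,6,7,8,9}->{}
pass 2: no change
Fixpoint after 2 passes: D(X) = {}

Answer: {}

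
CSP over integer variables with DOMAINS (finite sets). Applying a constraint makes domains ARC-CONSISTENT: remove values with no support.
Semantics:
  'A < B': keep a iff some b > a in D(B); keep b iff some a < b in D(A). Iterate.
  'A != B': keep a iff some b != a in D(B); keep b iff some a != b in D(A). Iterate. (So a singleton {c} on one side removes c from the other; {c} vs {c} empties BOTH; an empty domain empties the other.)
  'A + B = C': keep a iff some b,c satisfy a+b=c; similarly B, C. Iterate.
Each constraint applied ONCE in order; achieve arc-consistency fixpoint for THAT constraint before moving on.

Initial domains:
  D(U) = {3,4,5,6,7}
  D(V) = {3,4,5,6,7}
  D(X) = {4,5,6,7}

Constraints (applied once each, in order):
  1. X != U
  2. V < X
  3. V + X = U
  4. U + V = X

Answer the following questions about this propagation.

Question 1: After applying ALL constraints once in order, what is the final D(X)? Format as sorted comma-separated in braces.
Constraint 1 (X != U) on D(X)={4,5,6,7} D(U)={3,4,5,6,7}: no change
Constraint 2 (V < X) on D(V)={3,4,5,6,7} D(X)={4,5,6,7}: V {3,4,5,6,7}->{3,4,5,6}
Constraint 3 (V + X = U) on D(V)={3,4,5,6} D(X)={4,5,6,7} D(U)={3,4,5,6,7}: V {3,4,5,6}->{3}; X {4,5,6,7}->{4}; U {3,4,5,6,7}->{7}
Constraint 4 (U + V = X) on D(U)={7} D(V)={3} D(X)={4}: U {7}->{}; V {3}->{}; X {4}->{}
So after all 4 constraints: D(X) = {}

Answer: {}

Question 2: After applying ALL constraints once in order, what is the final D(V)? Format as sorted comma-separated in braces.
Answer: {}

Derivation:
Constraint 1 (X != U) on D(X)={4,5,6,7} D(U)={3,4,5,6,7}: no change
Constraint 2 (V < X) on D(V)={3,4,5,6,7} D(X)={4,5,6,7}: V {3,4,5,6,7}->{3,4,5,6}
Constraint 3 (V + X = U) on D(V)={3,4,5,6} D(X)={4,5,6,7} D(U)={3,4,5,6,7}: V {3,4,5,6}->{3}; X {4,5,6,7}->{4}; U {3,4,5,6,7}->{7}
Constraint 4 (U + V = X) on D(U)={7} D(V)={3} D(X)={4}: U {7}->{}; V {3}->{}; X {4}->{}
So after all 4 constraints: D(V) = {}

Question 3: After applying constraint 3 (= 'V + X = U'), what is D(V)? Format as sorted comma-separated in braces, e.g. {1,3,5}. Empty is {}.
Constraint 1 (X != U) on D(X)={4,5,6,7} D(U)={3,4,5,6,7}: no change
Constraint 2 (V < X) on D(V)={3,4,5,6,7} D(X)={4,5,6,7}: V {3,4,5,6,7}->{3,4,5,6}
Constraint 3 (V + X = U) on D(V)={3,4,5,6} D(X)={4,5,6,7} D(U)={3,4,5,6,7}: V {3,4,5,6}->{3}; X {4,5,6,7}->{4}; U {3,4,5,6,7}->{7}
So after constraint 3: D(V) = {3}

Answer: {3}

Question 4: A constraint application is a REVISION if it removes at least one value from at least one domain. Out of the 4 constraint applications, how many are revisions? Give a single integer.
Constraint 1 (X != U) on D(X)={4,5,6,7} D(U)={3,4,5,6,7}: no change => not a revision
Constraint 2 (V < X) on D(V)={3,4,5,6,7} D(X)={4,5,6,7}: V {3,4,5,6,7}->{3,4,5,6} => REVISION
Constraint 3 (V + X = U) on D(V)={3,4,5,6} D(X)={4,5,6,7} D(U)={3,4,5,6,7}: V {3,4,5,6}->{3}; X {4,5,6,7}->{4}; U {3,4,5,6,7}->{7} => REVISION
Constraint 4 (U + V = X) on D(U)={7} D(V)={3} D(X)={4}: U {7}->{}; V {3}->{}; X {4}->{} => REVISION
Total revisions = 3

Answer: 3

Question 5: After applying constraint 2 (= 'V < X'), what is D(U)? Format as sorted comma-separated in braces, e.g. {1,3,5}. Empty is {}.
Constraint 1 (X != U) on D(X)={4,5,6,7} D(U)={3,4,5,6,7}: no change
Constraint 2 (V < X) on D(V)={3,4,5,6,7} D(X)={4,5,6,7}: V {3,4,5,6,7}->{3,4,5,6}
So after constraint 2: D(U) = {3,4,5,6,7}

Answer: {3,4,5,6,7}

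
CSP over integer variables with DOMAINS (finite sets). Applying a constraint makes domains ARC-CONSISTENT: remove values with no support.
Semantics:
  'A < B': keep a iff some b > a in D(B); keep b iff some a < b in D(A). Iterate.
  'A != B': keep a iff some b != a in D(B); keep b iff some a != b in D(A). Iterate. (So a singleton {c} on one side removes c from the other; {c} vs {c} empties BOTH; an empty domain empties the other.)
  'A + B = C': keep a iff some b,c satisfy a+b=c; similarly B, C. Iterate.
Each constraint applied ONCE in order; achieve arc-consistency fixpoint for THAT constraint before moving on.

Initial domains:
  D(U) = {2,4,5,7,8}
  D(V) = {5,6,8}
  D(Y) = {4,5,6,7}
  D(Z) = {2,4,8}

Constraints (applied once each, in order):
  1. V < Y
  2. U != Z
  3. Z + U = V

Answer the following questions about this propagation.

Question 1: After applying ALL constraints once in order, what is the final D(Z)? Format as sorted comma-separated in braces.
Answer: {2,4}

Derivation:
Constraint 1 (V < Y) on D(V)={5,6,8} D(Y)={4,5,6,7}: V {5,6,8}->{5,6}; Y {4,5,6,7}->{6,7}
Constraint 2 (U != Z) on D(U)={2,4,5,7,8} D(Z)={2,4,8}: no change
Constraint 3 (Z + U = V) on D(Z)={2,4,8} D(U)={2,4,5,7,8} D(V)={5,6}: Z {2,4,8}->{2,4}; U {2,4,5,7,8}->{2,4}; V {5,6}->{6}
So after all 3 constraints: D(Z) = {2,4}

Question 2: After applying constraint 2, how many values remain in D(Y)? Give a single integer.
Answer: 2

Derivation:
Constraint 1 (V < Y) on D(V)={5,6,8} D(Y)={4,5,6,7}: V {5,6,8}->{5,6}; Y {4,5,6,7}->{6,7}
Constraint 2 (U != Z) on D(U)={2,4,5,7,8} D(Z)={2,4,8}: no change
So after constraint 2: D(Y)={6,7}, size = 2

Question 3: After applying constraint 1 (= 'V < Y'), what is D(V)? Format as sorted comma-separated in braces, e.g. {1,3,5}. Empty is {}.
Answer: {5,6}

Derivation:
Constraint 1 (V < Y) on D(V)={5,6,8} D(Y)={4,5,6,7}: V {5,6,8}->{5,6}; Y {4,5,6,7}->{6,7}
So after constraint 1: D(V) = {5,6}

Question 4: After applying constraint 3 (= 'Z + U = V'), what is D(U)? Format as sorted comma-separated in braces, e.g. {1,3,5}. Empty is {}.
Answer: {2,4}

Derivation:
Constraint 1 (V < Y) on D(V)={5,6,8} D(Y)={4,5,6,7}: V {5,6,8}->{5,6}; Y {4,5,6,7}->{6,7}
Constraint 2 (U != Z) on D(U)={2,4,5,7,8} D(Z)={2,4,8}: no change
Constraint 3 (Z + U = V) on D(Z)={2,4,8} D(U)={2,4,5,7,8} D(V)={5,6}: Z {2,4,8}->{2,4}; U {2,4,5,7,8}->{2,4}; V {5,6}->{6}
So after constraint 3: D(U) = {2,4}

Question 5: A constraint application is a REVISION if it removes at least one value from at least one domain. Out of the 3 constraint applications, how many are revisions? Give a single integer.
Answer: 2

Derivation:
Constraint 1 (V < Y) on D(V)={5,6,8} D(Y)={4,5,6,7}: V {5,6,8}->{5,6}; Y {4,5,6,7}->{6,7} => REVISION
Constraint 2 (U != Z) on D(U)={2,4,5,7,8} D(Z)={2,4,8}: no change => not a revision
Constraint 3 (Z + U = V) on D(Z)={2,4,8} D(U)={2,4,5,7,8} D(V)={5,6}: Z {2,4,8}->{2,4}; U {2,4,5,7,8}->{2,4}; V {5,6}->{6} => REVISION
Total revisions = 2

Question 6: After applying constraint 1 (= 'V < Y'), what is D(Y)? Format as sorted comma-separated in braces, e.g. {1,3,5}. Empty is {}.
Answer: {6,7}

Derivation:
Constraint 1 (V < Y) on D(V)={5,6,8} D(Y)={4,5,6,7}: V {5,6,8}->{5,6}; Y {4,5,6,7}->{6,7}
So after constraint 1: D(Y) = {6,7}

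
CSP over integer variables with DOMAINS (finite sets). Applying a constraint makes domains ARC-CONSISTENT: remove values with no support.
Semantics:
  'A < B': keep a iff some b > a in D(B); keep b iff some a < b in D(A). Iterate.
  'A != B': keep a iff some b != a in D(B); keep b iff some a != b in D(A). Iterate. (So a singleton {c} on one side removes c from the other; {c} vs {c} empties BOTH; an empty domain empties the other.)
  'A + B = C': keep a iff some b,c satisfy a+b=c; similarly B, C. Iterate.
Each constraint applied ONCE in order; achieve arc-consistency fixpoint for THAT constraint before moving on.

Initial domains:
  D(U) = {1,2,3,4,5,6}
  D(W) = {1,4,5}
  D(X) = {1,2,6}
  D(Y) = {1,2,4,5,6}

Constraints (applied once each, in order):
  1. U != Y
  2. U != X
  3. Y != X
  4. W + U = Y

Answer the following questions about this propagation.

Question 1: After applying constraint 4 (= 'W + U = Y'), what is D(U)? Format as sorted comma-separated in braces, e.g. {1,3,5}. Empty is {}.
Constraint 1 (U != Y) on D(U)={1,2,3,4,5,6} D(Y)={1,2,4,5,6}: no change
Constraint 2 (U != X) on D(U)={1,2,3,4,5,6} D(X)={1,2,6}: no change
Constraint 3 (Y != X) on D(Y)={1,2,4,5,6} D(X)={1,2,6}: no change
Constraint 4 (W + U = Y) on D(W)={1,4,5} D(U)={1,2,3,4,5,6} D(Y)={1,2,4,5,6}: U {1,2,3,4,5,6}->{1,2,3,4,5}; Y {1,2,4,5,6}->{2,4,5,6}
So after constraint 4: D(U) = {1,2,3,4,5}

Answer: {1,2,3,4,5}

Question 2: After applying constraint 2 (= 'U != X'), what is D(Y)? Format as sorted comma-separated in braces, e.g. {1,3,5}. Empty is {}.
Answer: {1,2,4,5,6}

Derivation:
Constraint 1 (U != Y) on D(U)={1,2,3,4,5,6} D(Y)={1,2,4,5,6}: no change
Constraint 2 (U != X) on D(U)={1,2,3,4,5,6} D(X)={1,2,6}: no change
So after constraint 2: D(Y) = {1,2,4,5,6}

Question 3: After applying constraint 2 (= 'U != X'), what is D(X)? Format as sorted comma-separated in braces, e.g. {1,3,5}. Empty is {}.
Constraint 1 (U != Y) on D(U)={1,2,3,4,5,6} D(Y)={1,2,4,5,6}: no change
Constraint 2 (U != X) on D(U)={1,2,3,4,5,6} D(X)={1,2,6}: no change
So after constraint 2: D(X) = {1,2,6}

Answer: {1,2,6}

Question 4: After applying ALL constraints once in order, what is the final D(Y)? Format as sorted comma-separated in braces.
Answer: {2,4,5,6}

Derivation:
Constraint 1 (U != Y) on D(U)={1,2,3,4,5,6} D(Y)={1,2,4,5,6}: no change
Constraint 2 (U != X) on D(U)={1,2,3,4,5,6} D(X)={1,2,6}: no change
Constraint 3 (Y != X) on D(Y)={1,2,4,5,6} D(X)={1,2,6}: no change
Constraint 4 (W + U = Y) on D(W)={1,4,5} D(U)={1,2,3,4,5,6} D(Y)={1,2,4,5,6}: U {1,2,3,4,5,6}->{1,2,3,4,5}; Y {1,2,4,5,6}->{2,4,5,6}
So after all 4 constraints: D(Y) = {2,4,5,6}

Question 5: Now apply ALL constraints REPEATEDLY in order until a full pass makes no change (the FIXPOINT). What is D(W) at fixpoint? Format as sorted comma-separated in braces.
Answer: {1,4,5}

Derivation:
pass 0 (initial): D(W)={1,4,5}
pass 1: U {1,2,3,4,5,6}->{1,2,3,4,5}; Y {1,2,4,5,6}->{2,4,5,6}
pass 2: no change
Fixpoint after 2 passes: D(W) = {1,4,5}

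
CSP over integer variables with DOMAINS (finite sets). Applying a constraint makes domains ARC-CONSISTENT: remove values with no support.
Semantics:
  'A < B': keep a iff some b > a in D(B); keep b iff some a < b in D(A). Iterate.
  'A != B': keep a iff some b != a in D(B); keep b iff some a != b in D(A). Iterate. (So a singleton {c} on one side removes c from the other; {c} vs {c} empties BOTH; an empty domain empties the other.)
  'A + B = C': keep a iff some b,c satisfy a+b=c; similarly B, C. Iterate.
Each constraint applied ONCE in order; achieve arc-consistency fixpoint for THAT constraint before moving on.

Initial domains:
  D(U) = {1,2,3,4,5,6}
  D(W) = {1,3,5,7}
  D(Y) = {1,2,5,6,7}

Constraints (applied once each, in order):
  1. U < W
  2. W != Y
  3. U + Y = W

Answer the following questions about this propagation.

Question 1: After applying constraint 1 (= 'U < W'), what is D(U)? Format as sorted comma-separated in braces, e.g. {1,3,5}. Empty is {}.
Constraint 1 (U < W) on D(U)={1,2,3,4,5,6} D(W)={1,3,5,7}: W {1,3,5,7}->{3,5,7}
So after constraint 1: D(U) = {1,2,3,4,5,6}

Answer: {1,2,3,4,5,6}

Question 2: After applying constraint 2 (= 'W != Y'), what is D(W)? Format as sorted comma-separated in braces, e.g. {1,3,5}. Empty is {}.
Answer: {3,5,7}

Derivation:
Constraint 1 (U < W) on D(U)={1,2,3,4,5,6} D(W)={1,3,5,7}: W {1,3,5,7}->{3,5,7}
Constraint 2 (W != Y) on D(W)={3,5,7} D(Y)={1,2,5,6,7}: no change
So after constraint 2: D(W) = {3,5,7}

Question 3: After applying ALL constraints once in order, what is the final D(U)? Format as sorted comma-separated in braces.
Answer: {1,2,3,4,5,6}

Derivation:
Constraint 1 (U < W) on D(U)={1,2,3,4,5,6} D(W)={1,3,5,7}: W {1,3,5,7}->{3,5,7}
Constraint 2 (W != Y) on D(W)={3,5,7} D(Y)={1,2,5,6,7}: no change
Constraint 3 (U + Y = W) on D(U)={1,2,3,4,5,6} D(Y)={1,2,5,6,7} D(W)={3,5,7}: Y {1,2,5,6,7}->{1,2,5,6}
So after all 3 constraints: D(U) = {1,2,3,4,5,6}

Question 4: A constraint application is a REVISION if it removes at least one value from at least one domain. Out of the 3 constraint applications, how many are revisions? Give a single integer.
Constraint 1 (U < W) on D(U)={1,2,3,4,5,6} D(W)={1,3,5,7}: W {1,3,5,7}->{3,5,7} => REVISION
Constraint 2 (W != Y) on D(W)={3,5,7} D(Y)={1,2,5,6,7}: no change => not a revision
Constraint 3 (U + Y = W) on D(U)={1,2,3,4,5,6} D(Y)={1,2,5,6,7} D(W)={3,5,7}: Y {1,2,5,6,7}->{1,2,5,6} => REVISION
Total revisions = 2

Answer: 2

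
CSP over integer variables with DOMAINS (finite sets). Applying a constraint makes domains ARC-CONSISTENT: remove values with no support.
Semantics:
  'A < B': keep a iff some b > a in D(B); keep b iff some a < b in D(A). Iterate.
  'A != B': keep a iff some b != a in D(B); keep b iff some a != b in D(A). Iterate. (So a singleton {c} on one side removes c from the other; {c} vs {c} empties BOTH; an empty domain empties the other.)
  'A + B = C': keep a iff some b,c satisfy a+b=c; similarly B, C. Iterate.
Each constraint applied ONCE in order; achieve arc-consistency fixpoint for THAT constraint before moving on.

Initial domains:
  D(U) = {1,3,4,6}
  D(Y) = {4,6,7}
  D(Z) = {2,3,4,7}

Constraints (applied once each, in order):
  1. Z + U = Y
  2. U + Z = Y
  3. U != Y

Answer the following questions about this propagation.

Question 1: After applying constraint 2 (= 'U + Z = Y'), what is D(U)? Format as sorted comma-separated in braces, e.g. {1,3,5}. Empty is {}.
Answer: {1,3,4}

Derivation:
Constraint 1 (Z + U = Y) on D(Z)={2,3,4,7} D(U)={1,3,4,6} D(Y)={4,6,7}: Z {2,3,4,7}->{2,3,4}; U {1,3,4,6}->{1,3,4}
Constraint 2 (U + Z = Y) on D(U)={1,3,4} D(Z)={2,3,4} D(Y)={4,6,7}: no change
So after constraint 2: D(U) = {1,3,4}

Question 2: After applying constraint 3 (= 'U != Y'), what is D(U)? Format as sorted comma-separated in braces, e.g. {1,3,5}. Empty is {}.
Constraint 1 (Z + U = Y) on D(Z)={2,3,4,7} D(U)={1,3,4,6} D(Y)={4,6,7}: Z {2,3,4,7}->{2,3,4}; U {1,3,4,6}->{1,3,4}
Constraint 2 (U + Z = Y) on D(U)={1,3,4} D(Z)={2,3,4} D(Y)={4,6,7}: no change
Constraint 3 (U != Y) on D(U)={1,3,4} D(Y)={4,6,7}: no change
So after constraint 3: D(U) = {1,3,4}

Answer: {1,3,4}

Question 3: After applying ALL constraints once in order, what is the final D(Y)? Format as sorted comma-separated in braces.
Constraint 1 (Z + U = Y) on D(Z)={2,3,4,7} D(U)={1,3,4,6} D(Y)={4,6,7}: Z {2,3,4,7}->{2,3,4}; U {1,3,4,6}->{1,3,4}
Constraint 2 (U + Z = Y) on D(U)={1,3,4} D(Z)={2,3,4} D(Y)={4,6,7}: no change
Constraint 3 (U != Y) on D(U)={1,3,4} D(Y)={4,6,7}: no change
So after all 3 constraints: D(Y) = {4,6,7}

Answer: {4,6,7}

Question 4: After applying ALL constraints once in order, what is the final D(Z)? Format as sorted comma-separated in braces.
Constraint 1 (Z + U = Y) on D(Z)={2,3,4,7} D(U)={1,3,4,6} D(Y)={4,6,7}: Z {2,3,4,7}->{2,3,4}; U {1,3,4,6}->{1,3,4}
Constraint 2 (U + Z = Y) on D(U)={1,3,4} D(Z)={2,3,4} D(Y)={4,6,7}: no change
Constraint 3 (U != Y) on D(U)={1,3,4} D(Y)={4,6,7}: no change
So after all 3 constraints: D(Z) = {2,3,4}

Answer: {2,3,4}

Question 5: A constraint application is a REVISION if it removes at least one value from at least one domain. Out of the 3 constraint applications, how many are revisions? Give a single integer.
Answer: 1

Derivation:
Constraint 1 (Z + U = Y) on D(Z)={2,3,4,7} D(U)={1,3,4,6} D(Y)={4,6,7}: Z {2,3,4,7}->{2,3,4}; U {1,3,4,6}->{1,3,4} => REVISION
Constraint 2 (U + Z = Y) on D(U)={1,3,4} D(Z)={2,3,4} D(Y)={4,6,7}: no change => not a revision
Constraint 3 (U != Y) on D(U)={1,3,4} D(Y)={4,6,7}: no change => not a revision
Total revisions = 1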